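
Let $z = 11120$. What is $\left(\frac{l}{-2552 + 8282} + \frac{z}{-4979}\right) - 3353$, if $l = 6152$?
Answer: $- \frac{47846535151}{14264835} \approx -3354.2$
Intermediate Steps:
$\left(\frac{l}{-2552 + 8282} + \frac{z}{-4979}\right) - 3353 = \left(\frac{6152}{-2552 + 8282} + \frac{11120}{-4979}\right) - 3353 = \left(\frac{6152}{5730} + 11120 \left(- \frac{1}{4979}\right)\right) - 3353 = \left(6152 \cdot \frac{1}{5730} - \frac{11120}{4979}\right) - 3353 = \left(\frac{3076}{2865} - \frac{11120}{4979}\right) - 3353 = - \frac{16543396}{14264835} - 3353 = - \frac{47846535151}{14264835}$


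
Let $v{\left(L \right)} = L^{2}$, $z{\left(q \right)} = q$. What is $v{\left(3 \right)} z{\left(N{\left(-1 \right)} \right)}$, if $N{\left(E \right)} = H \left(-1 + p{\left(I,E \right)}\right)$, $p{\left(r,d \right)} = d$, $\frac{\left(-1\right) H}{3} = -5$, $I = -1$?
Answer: $-270$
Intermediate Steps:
$H = 15$ ($H = \left(-3\right) \left(-5\right) = 15$)
$N{\left(E \right)} = -15 + 15 E$ ($N{\left(E \right)} = 15 \left(-1 + E\right) = -15 + 15 E$)
$v{\left(3 \right)} z{\left(N{\left(-1 \right)} \right)} = 3^{2} \left(-15 + 15 \left(-1\right)\right) = 9 \left(-15 - 15\right) = 9 \left(-30\right) = -270$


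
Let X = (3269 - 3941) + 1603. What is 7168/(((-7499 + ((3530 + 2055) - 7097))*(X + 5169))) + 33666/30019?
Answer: 462576803102/412514343725 ≈ 1.1214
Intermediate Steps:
X = 931 (X = -672 + 1603 = 931)
7168/(((-7499 + ((3530 + 2055) - 7097))*(X + 5169))) + 33666/30019 = 7168/(((-7499 + ((3530 + 2055) - 7097))*(931 + 5169))) + 33666/30019 = 7168/(((-7499 + (5585 - 7097))*6100)) + 33666*(1/30019) = 7168/(((-7499 - 1512)*6100)) + 33666/30019 = 7168/((-9011*6100)) + 33666/30019 = 7168/(-54967100) + 33666/30019 = 7168*(-1/54967100) + 33666/30019 = -1792/13741775 + 33666/30019 = 462576803102/412514343725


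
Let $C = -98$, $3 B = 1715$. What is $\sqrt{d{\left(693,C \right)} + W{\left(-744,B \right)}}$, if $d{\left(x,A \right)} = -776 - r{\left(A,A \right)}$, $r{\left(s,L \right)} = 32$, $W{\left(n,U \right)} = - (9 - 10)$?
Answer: $i \sqrt{807} \approx 28.408 i$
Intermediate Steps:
$B = \frac{1715}{3}$ ($B = \frac{1}{3} \cdot 1715 = \frac{1715}{3} \approx 571.67$)
$W{\left(n,U \right)} = 1$ ($W{\left(n,U \right)} = \left(-1\right) \left(-1\right) = 1$)
$d{\left(x,A \right)} = -808$ ($d{\left(x,A \right)} = -776 - 32 = -808$)
$\sqrt{d{\left(693,C \right)} + W{\left(-744,B \right)}} = \sqrt{-808 + 1} = \sqrt{-807} = i \sqrt{807}$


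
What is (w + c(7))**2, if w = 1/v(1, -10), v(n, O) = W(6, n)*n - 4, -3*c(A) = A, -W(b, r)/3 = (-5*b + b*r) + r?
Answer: 204304/38025 ≈ 5.3729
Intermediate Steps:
W(b, r) = -3*r + 15*b - 3*b*r (W(b, r) = -3*((-5*b + b*r) + r) = -3*(r - 5*b + b*r) = -3*r + 15*b - 3*b*r)
c(A) = -A/3
v(n, O) = -4 + n*(90 - 21*n) (v(n, O) = (-3*n + 15*6 - 3*6*n)*n - 4 = (-3*n + 90 - 18*n)*n - 4 = (90 - 21*n)*n - 4 = n*(90 - 21*n) - 4 = -4 + n*(90 - 21*n))
w = 1/65 (w = 1/(-4 - 21*1**2 + 90*1) = 1/(-4 - 21*1 + 90) = 1/(-4 - 21 + 90) = 1/65 ≈ 0.015385)
(w + c(7))**2 = (1/65 - 1/3*7)**2 = (1/65 - 7/3)**2 = (-452/195)**2 = 204304/38025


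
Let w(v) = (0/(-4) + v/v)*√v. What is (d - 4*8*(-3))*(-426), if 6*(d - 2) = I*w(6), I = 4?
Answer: -41748 - 284*√6 ≈ -42444.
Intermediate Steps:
w(v) = √v (w(v) = (0*(-¼) + 1)*√v = (0 + 1)*√v = 1*√v = √v)
d = 2 + 2*√6/3 (d = 2 + (4*√6)/6 = 2 + 2*√6/3 ≈ 3.6330)
(d - 4*8*(-3))*(-426) = ((2 + 2*√6/3) - 4*8*(-3))*(-426) = ((2 + 2*√6/3) - 32*(-3))*(-426) = ((2 + 2*√6/3) + 96)*(-426) = (98 + 2*√6/3)*(-426) = -41748 - 284*√6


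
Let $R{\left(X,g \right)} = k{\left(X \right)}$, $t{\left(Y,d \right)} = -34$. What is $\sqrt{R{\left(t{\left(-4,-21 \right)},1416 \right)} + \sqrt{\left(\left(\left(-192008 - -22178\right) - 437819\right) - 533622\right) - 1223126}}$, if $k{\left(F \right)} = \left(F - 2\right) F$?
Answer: $\sqrt{1224 + 7 i \sqrt{48253}} \approx 39.933 + 19.253 i$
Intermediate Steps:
$k{\left(F \right)} = F \left(-2 + F\right)$ ($k{\left(F \right)} = \left(-2 + F\right) F = F \left(-2 + F\right)$)
$R{\left(X,g \right)} = X \left(-2 + X\right)$
$\sqrt{R{\left(t{\left(-4,-21 \right)},1416 \right)} + \sqrt{\left(\left(\left(-192008 - -22178\right) - 437819\right) - 533622\right) - 1223126}} = \sqrt{- 34 \left(-2 - 34\right) + \sqrt{\left(\left(\left(-192008 - -22178\right) - 437819\right) - 533622\right) - 1223126}} = \sqrt{\left(-34\right) \left(-36\right) + \sqrt{\left(\left(\left(-192008 + 22178\right) - 437819\right) - 533622\right) - 1223126}} = \sqrt{1224 + \sqrt{\left(\left(-169830 - 437819\right) - 533622\right) - 1223126}} = \sqrt{1224 + \sqrt{\left(-607649 - 533622\right) - 1223126}} = \sqrt{1224 + \sqrt{-1141271 - 1223126}} = \sqrt{1224 + \sqrt{-2364397}} = \sqrt{1224 + 7 i \sqrt{48253}}$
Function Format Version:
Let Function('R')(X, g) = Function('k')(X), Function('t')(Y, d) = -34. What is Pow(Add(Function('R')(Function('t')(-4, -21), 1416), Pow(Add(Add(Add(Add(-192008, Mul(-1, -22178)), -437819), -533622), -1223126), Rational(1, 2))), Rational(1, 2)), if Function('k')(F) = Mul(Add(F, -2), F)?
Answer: Pow(Add(1224, Mul(7, I, Pow(48253, Rational(1, 2)))), Rational(1, 2)) ≈ Add(39.933, Mul(19.253, I))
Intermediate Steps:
Function('k')(F) = Mul(F, Add(-2, F)) (Function('k')(F) = Mul(Add(-2, F), F) = Mul(F, Add(-2, F)))
Function('R')(X, g) = Mul(X, Add(-2, X))
Pow(Add(Function('R')(Function('t')(-4, -21), 1416), Pow(Add(Add(Add(Add(-192008, Mul(-1, -22178)), -437819), -533622), -1223126), Rational(1, 2))), Rational(1, 2)) = Pow(Add(Mul(-34, Add(-2, -34)), Pow(Add(Add(Add(Add(-192008, Mul(-1, -22178)), -437819), -533622), -1223126), Rational(1, 2))), Rational(1, 2)) = Pow(Add(Mul(-34, -36), Pow(Add(Add(Add(Add(-192008, 22178), -437819), -533622), -1223126), Rational(1, 2))), Rational(1, 2)) = Pow(Add(1224, Pow(Add(Add(Add(-169830, -437819), -533622), -1223126), Rational(1, 2))), Rational(1, 2)) = Pow(Add(1224, Pow(Add(Add(-607649, -533622), -1223126), Rational(1, 2))), Rational(1, 2)) = Pow(Add(1224, Pow(Add(-1141271, -1223126), Rational(1, 2))), Rational(1, 2)) = Pow(Add(1224, Pow(-2364397, Rational(1, 2))), Rational(1, 2)) = Pow(Add(1224, Mul(7, I, Pow(48253, Rational(1, 2)))), Rational(1, 2))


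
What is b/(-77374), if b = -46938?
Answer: 23469/38687 ≈ 0.60664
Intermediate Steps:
b/(-77374) = -46938/(-77374) = -46938*(-1/77374) = 23469/38687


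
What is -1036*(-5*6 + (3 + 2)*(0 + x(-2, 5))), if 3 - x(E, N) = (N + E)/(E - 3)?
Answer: 12432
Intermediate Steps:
x(E, N) = 3 - (E + N)/(-3 + E) (x(E, N) = 3 - (N + E)/(E - 3) = 3 - (E + N)/(-3 + E))
-1036*(-5*6 + (3 + 2)*(0 + x(-2, 5))) = -1036*(-5*6 + (3 + 2)*(0 + (-9 - 1*5 + 2*(-2))/(-3 - 2))) = -1036*(-30 + 5*(0 + (-9 - 5 - 4)/(-5))) = -1036*(-30 + 5*(0 - ⅕*(-18))) = -1036*(-30 + 5*(0 + 18/5)) = -1036*(-30 + 5*(18/5)) = -1036*(-30 + 18) = -1036*(-12) = 12432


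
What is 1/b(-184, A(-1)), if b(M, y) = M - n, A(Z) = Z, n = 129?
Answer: -1/313 ≈ -0.0031949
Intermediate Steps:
b(M, y) = -129 + M (b(M, y) = M - 1*129 = M - 129 = -129 + M)
1/b(-184, A(-1)) = 1/(-129 - 184) = 1/(-313) = -1/313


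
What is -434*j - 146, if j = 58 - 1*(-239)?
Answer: -129044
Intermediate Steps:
j = 297 (j = 58 + 239 = 297)
-434*j - 146 = -434*297 - 146 = -128898 - 146 = -129044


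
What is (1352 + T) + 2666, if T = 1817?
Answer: 5835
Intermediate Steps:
(1352 + T) + 2666 = (1352 + 1817) + 2666 = 3169 + 2666 = 5835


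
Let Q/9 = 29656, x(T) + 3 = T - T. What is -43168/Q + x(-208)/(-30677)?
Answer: -165433003/1023476751 ≈ -0.16164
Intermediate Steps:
x(T) = -3 (x(T) = -3 + (T - T) = -3 + 0 = -3)
Q = 266904 (Q = 9*29656 = 266904)
-43168/Q + x(-208)/(-30677) = -43168/266904 - 3/(-30677) = -43168*1/266904 - 3*(-1/30677) = -5396/33363 + 3/30677 = -165433003/1023476751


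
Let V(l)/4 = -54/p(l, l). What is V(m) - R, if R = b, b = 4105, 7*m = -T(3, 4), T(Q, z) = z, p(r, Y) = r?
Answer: -3727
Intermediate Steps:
m = -4/7 (m = (-1*4)/7 = (⅐)*(-4) = -4/7 ≈ -0.57143)
V(l) = -216/l (V(l) = 4*(-54/l) = -216/l)
R = 4105
V(m) - R = -216/(-4/7) - 1*4105 = -216*(-7/4) - 4105 = 378 - 4105 = -3727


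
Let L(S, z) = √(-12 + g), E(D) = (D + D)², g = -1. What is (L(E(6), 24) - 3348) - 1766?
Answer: -5114 + I*√13 ≈ -5114.0 + 3.6056*I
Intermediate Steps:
E(D) = 4*D² (E(D) = (2*D)² = 4*D²)
L(S, z) = I*√13 (L(S, z) = √(-12 - 1) = √(-13) = I*√13)
(L(E(6), 24) - 3348) - 1766 = (I*√13 - 3348) - 1766 = (-3348 + I*√13) - 1766 = -5114 + I*√13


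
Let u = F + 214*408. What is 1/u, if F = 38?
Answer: 1/87350 ≈ 1.1448e-5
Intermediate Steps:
u = 87350 (u = 38 + 214*408 = 38 + 87312 = 87350)
1/u = 1/87350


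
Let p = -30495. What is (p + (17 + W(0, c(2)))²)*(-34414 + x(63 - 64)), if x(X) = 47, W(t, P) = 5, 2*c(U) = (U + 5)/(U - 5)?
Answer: 1031388037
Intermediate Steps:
c(U) = (5 + U)/(2*(-5 + U)) (c(U) = ((U + 5)/(U - 5))/2 = ((5 + U)/(-5 + U))/2 = (5 + U)/(2*(-5 + U)))
(p + (17 + W(0, c(2)))²)*(-34414 + x(63 - 64)) = (-30495 + (17 + 5)²)*(-34414 + 47) = (-30495 + 22²)*(-34367) = (-30495 + 484)*(-34367) = -30011*(-34367) = 1031388037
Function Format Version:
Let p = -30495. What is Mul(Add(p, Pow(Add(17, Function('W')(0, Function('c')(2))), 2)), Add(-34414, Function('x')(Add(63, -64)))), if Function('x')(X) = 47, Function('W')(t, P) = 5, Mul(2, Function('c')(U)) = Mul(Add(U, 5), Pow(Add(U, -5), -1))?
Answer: 1031388037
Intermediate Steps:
Function('c')(U) = Mul(Rational(1, 2), Pow(Add(-5, U), -1), Add(5, U)) (Function('c')(U) = Mul(Rational(1, 2), Mul(Add(U, 5), Pow(Add(U, -5), -1))) = Mul(Rational(1, 2), Mul(Add(5, U), Pow(Add(-5, U), -1))) = Mul(Rational(1, 2), Mul(Pow(Add(-5, U), -1), Add(5, U))) = Mul(Rational(1, 2), Pow(Add(-5, U), -1), Add(5, U)))
Mul(Add(p, Pow(Add(17, Function('W')(0, Function('c')(2))), 2)), Add(-34414, Function('x')(Add(63, -64)))) = Mul(Add(-30495, Pow(Add(17, 5), 2)), Add(-34414, 47)) = Mul(Add(-30495, Pow(22, 2)), -34367) = Mul(Add(-30495, 484), -34367) = Mul(-30011, -34367) = 1031388037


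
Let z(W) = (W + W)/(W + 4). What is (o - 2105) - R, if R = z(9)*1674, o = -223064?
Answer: -2957329/13 ≈ -2.2749e+5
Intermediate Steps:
z(W) = 2*W/(4 + W) (z(W) = (2*W)/(4 + W) = 2*W/(4 + W))
R = 30132/13 (R = (2*9/(4 + 9))*1674 = (2*9/13)*1674 = (2*9*(1/13))*1674 = (18/13)*1674 = 30132/13 ≈ 2317.8)
(o - 2105) - R = (-223064 - 2105) - 1*30132/13 = -225169 - 30132/13 = -2957329/13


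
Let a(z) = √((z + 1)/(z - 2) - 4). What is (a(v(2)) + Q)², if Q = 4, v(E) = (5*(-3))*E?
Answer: 413/32 + 3*I*√22 ≈ 12.906 + 14.071*I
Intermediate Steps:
v(E) = -15*E
a(z) = √(-4 + (1 + z)/(-2 + z)) (a(z) = √((1 + z)/(-2 + z) - 4) = √(-4 + (1 + z)/(-2 + z)))
(a(v(2)) + Q)² = (√3*√((3 - (-15)*2)/(-2 - 15*2)) + 4)² = (√3*√((3 - 1*(-30))/(-2 - 30)) + 4)² = (√3*√((3 + 30)/(-32)) + 4)² = (√3*√(-1/32*33) + 4)² = (√3*√(-33/32) + 4)² = (√3*(I*√66/8) + 4)² = (3*I*√22/8 + 4)² = (4 + 3*I*√22/8)²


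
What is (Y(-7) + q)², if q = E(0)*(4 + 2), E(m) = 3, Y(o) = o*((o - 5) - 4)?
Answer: 16900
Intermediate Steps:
Y(o) = o*(-9 + o) (Y(o) = o*((-5 + o) - 4) = o*(-9 + o))
q = 18 (q = 3*(4 + 2) = 3*6 = 18)
(Y(-7) + q)² = (-7*(-9 - 7) + 18)² = (-7*(-16) + 18)² = (112 + 18)² = 130² = 16900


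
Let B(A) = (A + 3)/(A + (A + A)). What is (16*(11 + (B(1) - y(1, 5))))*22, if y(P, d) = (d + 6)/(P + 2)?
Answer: 9152/3 ≈ 3050.7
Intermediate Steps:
B(A) = (3 + A)/(3*A) (B(A) = (3 + A)/(A + 2*A) = (3 + A)/((3*A)) = (3 + A)*(1/(3*A)) = (3 + A)/(3*A))
y(P, d) = (6 + d)/(2 + P)
(16*(11 + (B(1) - y(1, 5))))*22 = (16*(11 + ((1/3)*(3 + 1)/1 - (6 + 5)/(2 + 1))))*22 = (16*(11 + ((1/3)*1*4 - 11/3)))*22 = (16*(11 + (4/3 - 11/3)))*22 = (16*(11 - 7/3))*22 = (16*(26/3))*22 = (416/3)*22 = 9152/3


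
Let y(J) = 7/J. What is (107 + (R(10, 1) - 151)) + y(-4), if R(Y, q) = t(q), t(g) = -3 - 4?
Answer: -211/4 ≈ -52.750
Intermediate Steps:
t(g) = -7
R(Y, q) = -7
(107 + (R(10, 1) - 151)) + y(-4) = (107 + (-7 - 151)) + 7/(-4) = (107 - 158) + 7*(-¼) = -51 - 7/4 = -211/4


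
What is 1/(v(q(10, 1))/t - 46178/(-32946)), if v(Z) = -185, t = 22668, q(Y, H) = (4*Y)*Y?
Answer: 41489996/57814883 ≈ 0.71764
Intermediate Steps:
q(Y, H) = 4*Y²
1/(v(q(10, 1))/t - 46178/(-32946)) = 1/(-185/22668 - 46178/(-32946)) = 1/(-185*1/22668 - 46178*(-1/32946)) = 1/(-185/22668 + 23089/16473) = 1/(57814883/41489996) = 41489996/57814883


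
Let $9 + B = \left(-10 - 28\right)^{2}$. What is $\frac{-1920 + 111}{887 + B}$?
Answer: $- \frac{67}{86} \approx -0.77907$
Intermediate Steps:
$B = 1435$ ($B = -9 + \left(-10 - 28\right)^{2} = -9 + \left(-38\right)^{2} = -9 + 1444 = 1435$)
$\frac{-1920 + 111}{887 + B} = \frac{-1920 + 111}{887 + 1435} = - \frac{1809}{2322} = \left(-1809\right) \frac{1}{2322} = - \frac{67}{86}$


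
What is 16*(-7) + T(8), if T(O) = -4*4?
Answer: -128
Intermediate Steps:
T(O) = -16
16*(-7) + T(8) = 16*(-7) - 16 = -112 - 16 = -128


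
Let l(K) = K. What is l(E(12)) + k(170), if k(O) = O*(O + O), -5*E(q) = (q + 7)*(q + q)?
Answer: 288544/5 ≈ 57709.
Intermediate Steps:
E(q) = -2*q*(7 + q)/5 (E(q) = -(q + 7)*(q + q)/5 = -(7 + q)*2*q/5 = -2*q*(7 + q)/5)
k(O) = 2*O² (k(O) = O*(2*O) = 2*O²)
l(E(12)) + k(170) = -⅖*12*(7 + 12) + 2*170² = -⅖*12*19 + 2*28900 = -456/5 + 57800 = 288544/5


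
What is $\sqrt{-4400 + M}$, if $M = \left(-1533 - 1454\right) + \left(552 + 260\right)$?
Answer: $5 i \sqrt{263} \approx 81.086 i$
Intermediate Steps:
$M = -2175$ ($M = -2987 + 812 = -2175$)
$\sqrt{-4400 + M} = \sqrt{-4400 - 2175} = \sqrt{-6575} = 5 i \sqrt{263}$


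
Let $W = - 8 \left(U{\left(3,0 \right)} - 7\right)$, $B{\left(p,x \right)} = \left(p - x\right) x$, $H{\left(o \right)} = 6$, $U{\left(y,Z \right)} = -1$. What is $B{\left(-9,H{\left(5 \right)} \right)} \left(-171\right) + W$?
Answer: $15454$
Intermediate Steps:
$B{\left(p,x \right)} = x \left(p - x\right)$
$W = 64$ ($W = - 8 \left(-1 - 7\right) = \left(-8\right) \left(-8\right) = 64$)
$B{\left(-9,H{\left(5 \right)} \right)} \left(-171\right) + W = 6 \left(-9 - 6\right) \left(-171\right) + 64 = 6 \left(-15\right) \left(-171\right) + 64 = \left(-90\right) \left(-171\right) + 64 = 15390 + 64 = 15454$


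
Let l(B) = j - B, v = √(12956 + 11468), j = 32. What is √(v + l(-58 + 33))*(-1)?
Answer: -√(57 + 2*√6106) ≈ -14.604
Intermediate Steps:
v = 2*√6106 (v = √24424 = 2*√6106 ≈ 156.28)
l(B) = 32 - B
√(v + l(-58 + 33))*(-1) = √(2*√6106 + (32 - (-58 + 33)))*(-1) = √(2*√6106 + (32 - 1*(-25)))*(-1) = √(2*√6106 + (32 + 25))*(-1) = √(2*√6106 + 57)*(-1) = √(57 + 2*√6106)*(-1) = -√(57 + 2*√6106)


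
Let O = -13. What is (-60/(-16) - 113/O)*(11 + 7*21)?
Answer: 51113/26 ≈ 1965.9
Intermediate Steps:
(-60/(-16) - 113/O)*(11 + 7*21) = (-60/(-16) - 113/(-13))*(11 + 7*21) = (-60*(-1/16) - 113*(-1/13))*(11 + 147) = (15/4 + 113/13)*158 = (647/52)*158 = 51113/26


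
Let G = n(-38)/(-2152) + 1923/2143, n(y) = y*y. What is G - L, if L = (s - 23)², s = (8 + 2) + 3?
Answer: -115032449/1152934 ≈ -99.774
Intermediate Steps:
n(y) = y²
s = 13 (s = 10 + 3 = 13)
G = 260951/1152934 (G = (-38)²/(-2152) + 1923/2143 = 1444*(-1/2152) + 1923*(1/2143) = -361/538 + 1923/2143 = 260951/1152934 ≈ 0.22634)
L = 100 (L = (13 - 23)² = (-10)² = 100)
G - L = 260951/1152934 - 1*100 = 260951/1152934 - 100 = -115032449/1152934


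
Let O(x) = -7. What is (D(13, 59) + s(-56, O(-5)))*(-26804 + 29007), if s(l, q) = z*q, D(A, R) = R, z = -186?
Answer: 2998283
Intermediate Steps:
s(l, q) = -186*q
(D(13, 59) + s(-56, O(-5)))*(-26804 + 29007) = (59 - 186*(-7))*(-26804 + 29007) = (59 + 1302)*2203 = 1361*2203 = 2998283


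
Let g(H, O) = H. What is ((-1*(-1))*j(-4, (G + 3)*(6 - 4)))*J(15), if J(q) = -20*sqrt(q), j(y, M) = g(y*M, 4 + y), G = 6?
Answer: 1440*sqrt(15) ≈ 5577.1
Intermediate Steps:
j(y, M) = M*y (j(y, M) = y*M = M*y)
((-1*(-1))*j(-4, (G + 3)*(6 - 4)))*J(15) = ((-1*(-1))*(((6 + 3)*(6 - 4))*(-4)))*(-20*sqrt(15)) = (1*((9*2)*(-4)))*(-20*sqrt(15)) = (1*(18*(-4)))*(-20*sqrt(15)) = (1*(-72))*(-20*sqrt(15)) = -(-1440)*sqrt(15) = 1440*sqrt(15)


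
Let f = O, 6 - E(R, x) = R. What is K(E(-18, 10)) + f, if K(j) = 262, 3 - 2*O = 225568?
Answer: -225041/2 ≈ -1.1252e+5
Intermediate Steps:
O = -225565/2 (O = 3/2 - 1/2*225568 = 3/2 - 112784 = -225565/2 ≈ -1.1278e+5)
E(R, x) = 6 - R
f = -225565/2 ≈ -1.1278e+5
K(E(-18, 10)) + f = 262 - 225565/2 = -225041/2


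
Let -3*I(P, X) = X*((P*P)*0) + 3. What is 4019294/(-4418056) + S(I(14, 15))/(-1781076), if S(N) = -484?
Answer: -81324201605/89419244412 ≈ -0.90947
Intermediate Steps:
I(P, X) = -1 (I(P, X) = -(X*((P*P)*0) + 3)/3 = -(X*(P²*0) + 3)/3 = -(X*0 + 3)/3 = -(0 + 3)/3 = -⅓*3 = -1)
4019294/(-4418056) + S(I(14, 15))/(-1781076) = 4019294/(-4418056) - 484/(-1781076) = 4019294*(-1/4418056) - 484*(-1/1781076) = -2009647/2209028 + 11/40479 = -81324201605/89419244412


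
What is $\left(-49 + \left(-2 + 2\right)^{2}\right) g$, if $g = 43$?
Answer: $-2107$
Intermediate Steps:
$\left(-49 + \left(-2 + 2\right)^{2}\right) g = \left(-49 + \left(-2 + 2\right)^{2}\right) 43 = \left(-49 + 0^{2}\right) 43 = \left(-49 + 0\right) 43 = \left(-49\right) 43 = -2107$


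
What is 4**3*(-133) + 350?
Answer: -8162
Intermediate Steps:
4**3*(-133) + 350 = 64*(-133) + 350 = -8512 + 350 = -8162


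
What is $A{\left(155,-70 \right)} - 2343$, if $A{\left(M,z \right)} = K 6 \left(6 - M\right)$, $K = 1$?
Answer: $-3237$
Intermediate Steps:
$A{\left(M,z \right)} = 36 - 6 M$ ($A{\left(M,z \right)} = 1 \cdot 6 \left(6 - M\right) = 6 \left(6 - M\right) = 36 - 6 M$)
$A{\left(155,-70 \right)} - 2343 = \left(36 - 930\right) - 2343 = -894 - 2343 = -3237$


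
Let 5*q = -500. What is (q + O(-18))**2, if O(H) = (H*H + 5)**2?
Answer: 11694475881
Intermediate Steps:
q = -100 (q = (1/5)*(-500) = -100)
O(H) = (5 + H**2)**2 (O(H) = (H**2 + 5)**2 = (5 + H**2)**2)
(q + O(-18))**2 = (-100 + (5 + (-18)**2)**2)**2 = (-100 + (5 + 324)**2)**2 = (-100 + 329**2)**2 = (-100 + 108241)**2 = 108141**2 = 11694475881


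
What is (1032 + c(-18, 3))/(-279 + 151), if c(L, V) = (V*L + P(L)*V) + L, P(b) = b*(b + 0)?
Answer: -483/32 ≈ -15.094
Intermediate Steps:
P(b) = b**2 (P(b) = b*b = b**2)
c(L, V) = L + L*V + V*L**2 (c(L, V) = (V*L + L**2*V) + L = (L*V + V*L**2) + L = L + L*V + V*L**2)
(1032 + c(-18, 3))/(-279 + 151) = (1032 - 18*(1 + 3 - 18*3))/(-279 + 151) = (1032 - 18*(1 + 3 - 54))/(-128) = -(1032 - 18*(-50))/128 = -(1032 + 900)/128 = -1/128*1932 = -483/32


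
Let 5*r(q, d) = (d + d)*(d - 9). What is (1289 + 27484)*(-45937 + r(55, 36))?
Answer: -6552791793/5 ≈ -1.3106e+9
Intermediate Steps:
r(q, d) = 2*d*(-9 + d)/5 (r(q, d) = ((d + d)*(d - 9))/5 = ((2*d)*(-9 + d))/5 = (2*d*(-9 + d))/5 = 2*d*(-9 + d)/5)
(1289 + 27484)*(-45937 + r(55, 36)) = (1289 + 27484)*(-45937 + (⅖)*36*(-9 + 36)) = 28773*(-45937 + (⅖)*36*27) = 28773*(-45937 + 1944/5) = 28773*(-227741/5) = -6552791793/5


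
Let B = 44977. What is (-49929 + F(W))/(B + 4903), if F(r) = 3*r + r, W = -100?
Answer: -50329/49880 ≈ -1.0090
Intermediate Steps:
F(r) = 4*r
(-49929 + F(W))/(B + 4903) = (-49929 + 4*(-100))/(44977 + 4903) = (-49929 - 400)/49880 = -50329*1/49880 = -50329/49880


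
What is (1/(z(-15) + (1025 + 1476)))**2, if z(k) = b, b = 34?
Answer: 1/6426225 ≈ 1.5561e-7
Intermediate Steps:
z(k) = 34
(1/(z(-15) + (1025 + 1476)))**2 = (1/(34 + (1025 + 1476)))**2 = (1/(34 + 2501))**2 = (1/2535)**2 = 1/6426225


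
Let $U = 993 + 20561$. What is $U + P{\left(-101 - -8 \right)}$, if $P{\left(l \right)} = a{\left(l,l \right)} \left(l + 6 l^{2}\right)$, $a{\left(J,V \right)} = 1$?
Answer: $73355$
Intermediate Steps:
$P{\left(l \right)} = l + 6 l^{2}$ ($P{\left(l \right)} = 1 \left(l + 6 l^{2}\right) = l + 6 l^{2}$)
$U = 21554$
$U + P{\left(-101 - -8 \right)} = 21554 + \left(-101 - -8\right) \left(1 + 6 \left(-101 - -8\right)\right) = 21554 + \left(-101 + 8\right) \left(1 + 6 \left(-101 + 8\right)\right) = 21554 - 93 \left(1 + 6 \left(-93\right)\right) = 21554 - 93 \left(1 - 558\right) = 21554 - -51801 = 21554 + 51801 = 73355$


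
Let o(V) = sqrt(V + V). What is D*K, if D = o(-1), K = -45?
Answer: -45*I*sqrt(2) ≈ -63.64*I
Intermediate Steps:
o(V) = sqrt(2)*sqrt(V) (o(V) = sqrt(2*V) = sqrt(2)*sqrt(V))
D = I*sqrt(2) (D = sqrt(2)*sqrt(-1) = sqrt(2)*I = I*sqrt(2) ≈ 1.4142*I)
D*K = (I*sqrt(2))*(-45) = -45*I*sqrt(2)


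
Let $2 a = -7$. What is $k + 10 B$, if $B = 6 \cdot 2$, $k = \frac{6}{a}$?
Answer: $\frac{828}{7} \approx 118.29$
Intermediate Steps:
$a = - \frac{7}{2}$ ($a = \frac{1}{2} \left(-7\right) = - \frac{7}{2} \approx -3.5$)
$k = - \frac{12}{7}$ ($k = \frac{6}{- \frac{7}{2}} = 6 \left(- \frac{2}{7}\right) = - \frac{12}{7} \approx -1.7143$)
$B = 12$
$k + 10 B = - \frac{12}{7} + 10 \cdot 12 = - \frac{12}{7} + 120 = \frac{828}{7}$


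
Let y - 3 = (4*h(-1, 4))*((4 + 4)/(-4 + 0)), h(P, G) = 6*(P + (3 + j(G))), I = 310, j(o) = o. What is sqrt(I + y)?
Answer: 5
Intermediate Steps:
h(P, G) = 18 + 6*G + 6*P (h(P, G) = 6*(P + (3 + G)) = 6*(3 + G + P) = 18 + 6*G + 6*P)
y = -285 (y = 3 + (4*(18 + 6*4 + 6*(-1)))*((4 + 4)/(-4 + 0)) = 3 + (4*(18 + 24 - 6))*(8/(-4)) = 3 + (4*36)*(8*(-1/4)) = 3 + 144*(-2) = 3 - 288 = -285)
sqrt(I + y) = sqrt(310 - 285) = sqrt(25) = 5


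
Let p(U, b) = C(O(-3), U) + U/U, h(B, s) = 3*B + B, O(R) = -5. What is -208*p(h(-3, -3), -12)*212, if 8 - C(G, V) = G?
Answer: -617344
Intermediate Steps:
C(G, V) = 8 - G
h(B, s) = 4*B
p(U, b) = 14 (p(U, b) = (8 - 1*(-5)) + U/U = (8 + 5) + 1 = 13 + 1 = 14)
-208*p(h(-3, -3), -12)*212 = -208*14*212 = -2912*212 = -617344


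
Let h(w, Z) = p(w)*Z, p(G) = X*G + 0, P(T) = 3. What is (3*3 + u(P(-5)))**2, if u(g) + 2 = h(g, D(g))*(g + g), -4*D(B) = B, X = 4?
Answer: 2209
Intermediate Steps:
D(B) = -B/4
p(G) = 4*G (p(G) = 4*G + 0 = 4*G)
h(w, Z) = 4*Z*w (h(w, Z) = (4*w)*Z = 4*Z*w)
u(g) = -2 - 2*g**3 (u(g) = -2 + (4*(-g/4)*g)*(g + g) = -2 + (-g**2)*(2*g) = -2 - 2*g**3)
(3*3 + u(P(-5)))**2 = (3*3 + (-2 - 2*3**3))**2 = (9 + (-2 - 2*27))**2 = (9 + (-2 - 54))**2 = (9 - 56)**2 = (-47)**2 = 2209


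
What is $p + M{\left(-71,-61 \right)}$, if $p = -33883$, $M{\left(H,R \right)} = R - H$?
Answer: $-33873$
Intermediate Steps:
$p + M{\left(-71,-61 \right)} = -33883 - -10 = -33883 + \left(-61 + 71\right) = -33883 + 10 = -33873$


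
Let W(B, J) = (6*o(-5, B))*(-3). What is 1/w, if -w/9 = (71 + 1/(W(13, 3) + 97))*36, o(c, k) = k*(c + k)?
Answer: -1775/40831776 ≈ -4.3471e-5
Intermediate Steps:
W(B, J) = -18*B*(-5 + B) (W(B, J) = (6*(B*(-5 + B)))*(-3) = (6*B*(-5 + B))*(-3) = -18*B*(-5 + B))
w = -40831776/1775 (w = -9*(71 + 1/(18*13*(5 - 1*13) + 97))*36 = -9*(71 + 1/(18*13*(5 - 13) + 97))*36 = -9*(71 + 1/(18*13*(-8) + 97))*36 = -9*(71 + 1/(-1872 + 97))*36 = -9*(71 + 1/(-1775))*36 = -9*(71 - 1/1775)*36 = -1134216*36/1775 = -9*4536864/1775 = -40831776/1775 ≈ -23004.)
1/w = 1/(-40831776/1775) = -1775/40831776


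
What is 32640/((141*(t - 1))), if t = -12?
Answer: -10880/611 ≈ -17.807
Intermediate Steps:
32640/((141*(t - 1))) = 32640/((141*(-12 - 1))) = 32640/((141*(-13))) = 32640/(-1833) = 32640*(-1/1833) = -10880/611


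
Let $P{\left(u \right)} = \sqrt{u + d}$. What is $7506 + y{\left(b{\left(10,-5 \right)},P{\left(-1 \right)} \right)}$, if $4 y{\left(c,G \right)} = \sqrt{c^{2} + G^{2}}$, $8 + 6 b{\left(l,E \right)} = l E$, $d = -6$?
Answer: $7506 + \frac{\sqrt{778}}{12} \approx 7508.3$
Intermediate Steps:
$b{\left(l,E \right)} = - \frac{4}{3} + \frac{E l}{6}$ ($b{\left(l,E \right)} = - \frac{4}{3} + \frac{l E}{6} = - \frac{4}{3} + \frac{E l}{6}$)
$P{\left(u \right)} = \sqrt{-6 + u}$ ($P{\left(u \right)} = \sqrt{u - 6} = \sqrt{-6 + u}$)
$y{\left(c,G \right)} = \frac{\sqrt{G^{2} + c^{2}}}{4}$ ($y{\left(c,G \right)} = \frac{\sqrt{c^{2} + G^{2}}}{4} = \frac{\sqrt{G^{2} + c^{2}}}{4}$)
$7506 + y{\left(b{\left(10,-5 \right)},P{\left(-1 \right)} \right)} = 7506 + \frac{\sqrt{\left(\sqrt{-6 - 1}\right)^{2} + \left(- \frac{4}{3} + \frac{1}{6} \left(-5\right) 10\right)^{2}}}{4} = 7506 + \frac{\sqrt{\left(\sqrt{-7}\right)^{2} + \left(- \frac{4}{3} - \frac{25}{3}\right)^{2}}}{4} = 7506 + \frac{\sqrt{\left(i \sqrt{7}\right)^{2} + \left(- \frac{29}{3}\right)^{2}}}{4} = 7506 + \frac{\sqrt{-7 + \frac{841}{9}}}{4} = 7506 + \frac{\sqrt{\frac{778}{9}}}{4} = 7506 + \frac{\frac{1}{3} \sqrt{778}}{4} = 7506 + \frac{\sqrt{778}}{12}$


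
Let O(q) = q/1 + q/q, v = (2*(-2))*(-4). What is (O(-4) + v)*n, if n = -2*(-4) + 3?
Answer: 143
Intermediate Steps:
v = 16 (v = -4*(-4) = 16)
O(q) = 1 + q (O(q) = q*1 + 1 = q + 1 = 1 + q)
n = 11 (n = 8 + 3 = 11)
(O(-4) + v)*n = ((1 - 4) + 16)*11 = (-3 + 16)*11 = 13*11 = 143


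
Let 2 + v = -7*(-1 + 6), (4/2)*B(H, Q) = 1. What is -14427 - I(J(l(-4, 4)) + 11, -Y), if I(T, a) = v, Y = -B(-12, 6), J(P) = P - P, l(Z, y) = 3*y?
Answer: -14390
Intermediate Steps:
B(H, Q) = ½ (B(H, Q) = (½)*1 = ½)
J(P) = 0
Y = -½ (Y = -1*½ = -½ ≈ -0.50000)
v = -37 (v = -2 - 7*(-1 + 6) = -2 - 7*5 = -2 - 35 = -37)
I(T, a) = -37
-14427 - I(J(l(-4, 4)) + 11, -Y) = -14427 - 1*(-37) = -14427 + 37 = -14390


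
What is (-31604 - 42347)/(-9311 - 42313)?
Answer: 73951/51624 ≈ 1.4325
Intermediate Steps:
(-31604 - 42347)/(-9311 - 42313) = -73951/(-51624) = -73951*(-1/51624) = 73951/51624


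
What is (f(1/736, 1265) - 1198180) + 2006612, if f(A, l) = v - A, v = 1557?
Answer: 596151903/736 ≈ 8.0999e+5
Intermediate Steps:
f(A, l) = 1557 - A
(f(1/736, 1265) - 1198180) + 2006612 = ((1557 - 1/736) - 1198180) + 2006612 = (1145951/736 - 1198180) + 2006612 = -880714529/736 + 2006612 = 596151903/736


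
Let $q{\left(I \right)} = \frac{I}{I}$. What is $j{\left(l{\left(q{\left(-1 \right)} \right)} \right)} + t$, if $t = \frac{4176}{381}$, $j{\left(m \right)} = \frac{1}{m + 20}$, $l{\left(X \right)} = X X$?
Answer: $\frac{29359}{2667} \approx 11.008$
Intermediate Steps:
$q{\left(I \right)} = 1$
$l{\left(X \right)} = X^{2}$
$j{\left(m \right)} = \frac{1}{20 + m}$
$t = \frac{1392}{127}$ ($t = 4176 \cdot \frac{1}{381} = \frac{1392}{127} \approx 10.961$)
$j{\left(l{\left(q{\left(-1 \right)} \right)} \right)} + t = \frac{1}{20 + 1^{2}} + \frac{1392}{127} = \frac{1}{20 + 1} + \frac{1392}{127} = \frac{1}{21} + \frac{1392}{127} = \frac{29359}{2667}$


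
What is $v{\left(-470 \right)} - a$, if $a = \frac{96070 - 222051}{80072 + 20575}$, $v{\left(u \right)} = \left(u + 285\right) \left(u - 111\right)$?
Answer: $\frac{204116392}{1899} \approx 1.0749 \cdot 10^{5}$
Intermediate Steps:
$v{\left(u \right)} = \left(-111 + u\right) \left(285 + u\right)$ ($v{\left(u \right)} = \left(285 + u\right) \left(-111 + u\right) = \left(-111 + u\right) \left(285 + u\right)$)
$a = - \frac{2377}{1899}$ ($a = - \frac{125981}{100647} = \left(-125981\right) \frac{1}{100647} = - \frac{2377}{1899} \approx -1.2517$)
$v{\left(-470 \right)} - a = \left(-31635 + \left(-470\right)^{2} + 174 \left(-470\right)\right) - - \frac{2377}{1899} = \left(-31635 + 220900 - 81780\right) + \frac{2377}{1899} = 107485 + \frac{2377}{1899} = \frac{204116392}{1899}$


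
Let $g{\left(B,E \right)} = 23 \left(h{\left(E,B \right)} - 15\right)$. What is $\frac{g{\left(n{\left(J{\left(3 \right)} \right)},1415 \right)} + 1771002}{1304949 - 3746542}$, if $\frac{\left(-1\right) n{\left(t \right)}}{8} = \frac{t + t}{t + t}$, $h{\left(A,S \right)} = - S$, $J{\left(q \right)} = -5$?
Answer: $- \frac{1770841}{2441593} \approx -0.72528$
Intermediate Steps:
$n{\left(t \right)} = -8$ ($n{\left(t \right)} = - 8 \frac{t + t}{t + t} = - 8 \frac{2 t}{2 t} = - 8 \cdot 2 t \frac{1}{2 t} = \left(-8\right) 1 = -8$)
$g{\left(B,E \right)} = -345 - 23 B$ ($g{\left(B,E \right)} = 23 \left(- B - 15\right) = 23 \left(-15 - B\right) = -345 - 23 B$)
$\frac{g{\left(n{\left(J{\left(3 \right)} \right)},1415 \right)} + 1771002}{1304949 - 3746542} = \frac{\left(-345 - -184\right) + 1771002}{1304949 - 3746542} = \frac{\left(-345 + 184\right) + 1771002}{-2441593} = \left(-161 + 1771002\right) \left(- \frac{1}{2441593}\right) = 1770841 \left(- \frac{1}{2441593}\right) = - \frac{1770841}{2441593}$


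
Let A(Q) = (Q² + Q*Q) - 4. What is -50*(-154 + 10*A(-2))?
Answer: 5700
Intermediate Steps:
A(Q) = -4 + 2*Q² (A(Q) = (Q² + Q²) - 4 = 2*Q² - 4 = -4 + 2*Q²)
-50*(-154 + 10*A(-2)) = -50*(-154 + 10*(-4 + 2*(-2)²)) = -50*(-154 + 10*(-4 + 2*4)) = -50*(-154 + 10*(-4 + 8)) = -50*(-154 + 10*4) = -50*(-154 + 40) = -50*(-114) = 5700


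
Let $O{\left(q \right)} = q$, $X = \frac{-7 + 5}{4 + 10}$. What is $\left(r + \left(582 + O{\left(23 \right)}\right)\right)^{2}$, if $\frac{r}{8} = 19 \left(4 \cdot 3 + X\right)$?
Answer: $\frac{283956201}{49} \approx 5.795 \cdot 10^{6}$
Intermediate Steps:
$X = - \frac{1}{7}$ ($X = - \frac{2}{14} = \left(-2\right) \frac{1}{14} = - \frac{1}{7} \approx -0.14286$)
$r = \frac{12616}{7}$ ($r = 8 \cdot 19 \left(4 \cdot 3 - \frac{1}{7}\right) = 8 \cdot 19 \left(12 - \frac{1}{7}\right) = 8 \cdot 19 \cdot \frac{83}{7} = 8 \cdot \frac{1577}{7} = \frac{12616}{7} \approx 1802.3$)
$\left(r + \left(582 + O{\left(23 \right)}\right)\right)^{2} = \left(\frac{12616}{7} + \left(582 + 23\right)\right)^{2} = \left(\frac{12616}{7} + 605\right)^{2} = \left(\frac{16851}{7}\right)^{2} = \frac{283956201}{49}$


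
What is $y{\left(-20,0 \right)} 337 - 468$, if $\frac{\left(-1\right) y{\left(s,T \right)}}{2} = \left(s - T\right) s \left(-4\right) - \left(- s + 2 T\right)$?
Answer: $1091412$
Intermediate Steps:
$y{\left(s,T \right)} = - 2 s + 4 T + 8 s \left(s - T\right)$ ($y{\left(s,T \right)} = - 2 \left(\left(s - T\right) s \left(-4\right) - \left(- s + 2 T\right)\right) = - 2 \left(\left(s - T\right) \left(- 4 s\right) - \left(- s + 2 T\right)\right) = - 2 \left(- 4 s \left(s - T\right) - \left(- s + 2 T\right)\right) = - 2 \left(s - 2 T - 4 s \left(s - T\right)\right) = - 2 s + 4 T + 8 s \left(s - T\right)$)
$y{\left(-20,0 \right)} 337 - 468 = \left(\left(-2\right) \left(-20\right) + 4 \cdot 0 + 8 \left(-20\right)^{2} - 0 \left(-20\right)\right) 337 - 468 = \left(40 + 0 + 8 \cdot 400 + 0\right) 337 - 468 = \left(40 + 0 + 3200 + 0\right) 337 - 468 = 3240 \cdot 337 - 468 = 1091880 - 468 = 1091412$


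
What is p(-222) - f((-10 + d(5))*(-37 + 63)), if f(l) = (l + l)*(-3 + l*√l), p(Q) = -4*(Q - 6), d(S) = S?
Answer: 132 - 33800*I*√130 ≈ 132.0 - 3.8538e+5*I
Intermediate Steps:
p(Q) = 24 - 4*Q (p(Q) = -4*(-6 + Q) = 24 - 4*Q)
f(l) = 2*l*(-3 + l^(3/2)) (f(l) = (2*l)*(-3 + l^(3/2)) = 2*l*(-3 + l^(3/2)))
p(-222) - f((-10 + d(5))*(-37 + 63)) = (24 - 4*(-222)) - (-6*(-10 + 5)*(-37 + 63) + 2*((-10 + 5)*(-37 + 63))^(5/2)) = (24 + 888) - (-(-30)*26 + 2*(-5*26)^(5/2)) = 912 - (-6*(-130) + 2*(-130)^(5/2)) = 912 - (780 + 2*(16900*I*√130)) = 912 - (780 + 33800*I*√130) = 912 + (-780 - 33800*I*√130) = 132 - 33800*I*√130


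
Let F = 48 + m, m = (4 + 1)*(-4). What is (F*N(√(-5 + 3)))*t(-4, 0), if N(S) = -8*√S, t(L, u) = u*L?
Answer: 0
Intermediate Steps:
t(L, u) = L*u
m = -20 (m = 5*(-4) = -20)
F = 28 (F = 48 - 20 = 28)
(F*N(√(-5 + 3)))*t(-4, 0) = (28*(-8*(-5 + 3)^(¼)))*(-4*0) = (28*(-8*(-2)^(¼)))*0 = (28*(-8*2^(¼)*√I))*0 = -224*2^(¼)*√I*0 = 0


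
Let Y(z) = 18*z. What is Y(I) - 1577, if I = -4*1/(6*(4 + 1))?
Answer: -7897/5 ≈ -1579.4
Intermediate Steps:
I = -2/15 (I = -4/(6*5) = -4/30 = -4*1/30 = -2/15 ≈ -0.13333)
Y(I) - 1577 = 18*(-2/15) - 1577 = -12/5 - 1577 = -7897/5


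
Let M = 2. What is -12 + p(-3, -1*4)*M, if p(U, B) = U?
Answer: -18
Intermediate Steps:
-12 + p(-3, -1*4)*M = -12 - 3*2 = -12 - 6 = -18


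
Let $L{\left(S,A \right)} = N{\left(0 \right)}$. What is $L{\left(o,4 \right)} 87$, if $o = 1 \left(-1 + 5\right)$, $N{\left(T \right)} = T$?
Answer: $0$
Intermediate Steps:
$o = 4$ ($o = 1 \cdot 4 = 4$)
$L{\left(S,A \right)} = 0$
$L{\left(o,4 \right)} 87 = 0 \cdot 87 = 0$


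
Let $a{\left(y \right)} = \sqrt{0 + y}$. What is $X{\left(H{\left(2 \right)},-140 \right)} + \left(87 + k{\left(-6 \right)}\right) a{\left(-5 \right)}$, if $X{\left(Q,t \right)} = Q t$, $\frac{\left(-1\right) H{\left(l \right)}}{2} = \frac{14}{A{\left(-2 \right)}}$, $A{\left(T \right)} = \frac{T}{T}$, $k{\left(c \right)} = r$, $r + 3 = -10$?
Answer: $3920 + 74 i \sqrt{5} \approx 3920.0 + 165.47 i$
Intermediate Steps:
$a{\left(y \right)} = \sqrt{y}$
$r = -13$ ($r = -3 - 10 = -13$)
$k{\left(c \right)} = -13$
$A{\left(T \right)} = 1$
$H{\left(l \right)} = -28$ ($H{\left(l \right)} = - 2 \cdot \frac{14}{1} = - 2 \cdot 14 \cdot 1 = \left(-2\right) 14 = -28$)
$X{\left(H{\left(2 \right)},-140 \right)} + \left(87 + k{\left(-6 \right)}\right) a{\left(-5 \right)} = \left(-28\right) \left(-140\right) + \left(87 - 13\right) \sqrt{-5} = 3920 + 74 i \sqrt{5}$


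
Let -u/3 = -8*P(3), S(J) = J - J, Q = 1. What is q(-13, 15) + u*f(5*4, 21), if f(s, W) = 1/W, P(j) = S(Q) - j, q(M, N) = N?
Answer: 81/7 ≈ 11.571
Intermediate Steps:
S(J) = 0
P(j) = -j (P(j) = 0 - j = -j)
u = -72 (u = -(-24)*(-1*3) = -(-24)*(-3) = -3*24 = -72)
q(-13, 15) + u*f(5*4, 21) = 15 - 72/21 = 15 - 72*1/21 = 15 - 24/7 = 81/7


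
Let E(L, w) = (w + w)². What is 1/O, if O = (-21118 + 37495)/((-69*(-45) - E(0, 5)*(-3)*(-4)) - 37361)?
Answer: -35456/16377 ≈ -2.1650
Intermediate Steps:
E(L, w) = 4*w² (E(L, w) = (2*w)² = 4*w²)
O = -16377/35456 (O = (-21118 + 37495)/((-69*(-45) - (4*5²)*(-3)*(-4)) - 37361) = 16377/((3105 - (4*25)*(-3)*(-4)) - 37361) = 16377/((3105 - 100*(-3)*(-4)) - 37361) = 16377/((3105 - (-300)*(-4)) - 37361) = 16377/((3105 - 1*1200) - 37361) = 16377/((3105 - 1200) - 37361) = 16377/(1905 - 37361) = 16377/(-35456) = 16377*(-1/35456) = -16377/35456 ≈ -0.46190)
1/O = 1/(-16377/35456) = -35456/16377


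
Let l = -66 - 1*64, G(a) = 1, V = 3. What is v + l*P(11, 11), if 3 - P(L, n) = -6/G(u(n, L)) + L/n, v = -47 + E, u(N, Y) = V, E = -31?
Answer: -1118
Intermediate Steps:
u(N, Y) = 3
l = -130 (l = -66 - 64 = -130)
v = -78 (v = -47 - 31 = -78)
P(L, n) = 9 - L/n (P(L, n) = 3 - (-6/1 + L/n) = 3 - (-6*1 + L/n) = 3 - (-6 + L/n) = 3 + (6 - L/n) = 9 - L/n)
v + l*P(11, 11) = -78 - 130*(9 - 1*11/11) = -78 - 130*(9 - 1*11*1/11) = -78 - 130*(9 - 1) = -78 - 130*8 = -78 - 1040 = -1118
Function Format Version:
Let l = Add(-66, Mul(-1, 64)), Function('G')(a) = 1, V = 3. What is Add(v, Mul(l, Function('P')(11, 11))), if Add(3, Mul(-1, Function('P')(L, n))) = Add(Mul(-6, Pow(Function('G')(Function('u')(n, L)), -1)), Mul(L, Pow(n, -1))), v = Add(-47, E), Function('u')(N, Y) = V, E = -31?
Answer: -1118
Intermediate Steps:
Function('u')(N, Y) = 3
l = -130 (l = Add(-66, -64) = -130)
v = -78 (v = Add(-47, -31) = -78)
Function('P')(L, n) = Add(9, Mul(-1, L, Pow(n, -1))) (Function('P')(L, n) = Add(3, Mul(-1, Add(Mul(-6, Pow(1, -1)), Mul(L, Pow(n, -1))))) = Add(3, Mul(-1, Add(Mul(-6, 1), Mul(L, Pow(n, -1))))) = Add(3, Mul(-1, Add(-6, Mul(L, Pow(n, -1))))) = Add(3, Add(6, Mul(-1, L, Pow(n, -1)))) = Add(9, Mul(-1, L, Pow(n, -1))))
Add(v, Mul(l, Function('P')(11, 11))) = Add(-78, Mul(-130, Add(9, Mul(-1, 11, Pow(11, -1))))) = Add(-78, Mul(-130, Add(9, Mul(-1, 11, Rational(1, 11))))) = Add(-78, Mul(-130, Add(9, -1))) = Add(-78, Mul(-130, 8)) = Add(-78, -1040) = -1118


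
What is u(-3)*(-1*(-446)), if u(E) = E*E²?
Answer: -12042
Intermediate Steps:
u(E) = E³
u(-3)*(-1*(-446)) = (-3)³*(-1*(-446)) = -27*446 = -12042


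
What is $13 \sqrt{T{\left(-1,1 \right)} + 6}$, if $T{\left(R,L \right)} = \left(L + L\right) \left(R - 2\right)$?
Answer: $0$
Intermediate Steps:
$T{\left(R,L \right)} = 2 L \left(-2 + R\right)$
$13 \sqrt{T{\left(-1,1 \right)} + 6} = 13 \sqrt{2 \cdot 1 \left(-2 - 1\right) + 6} = 13 \sqrt{2 \cdot 1 \left(-3\right) + 6} = 13 \sqrt{-6 + 6} = 13 \sqrt{0} = 13 \cdot 0 = 0$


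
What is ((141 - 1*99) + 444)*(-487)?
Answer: -236682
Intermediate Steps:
((141 - 1*99) + 444)*(-487) = ((141 - 99) + 444)*(-487) = (42 + 444)*(-487) = 486*(-487) = -236682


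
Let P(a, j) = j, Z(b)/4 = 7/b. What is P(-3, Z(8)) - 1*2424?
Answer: -4841/2 ≈ -2420.5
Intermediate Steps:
Z(b) = 28/b (Z(b) = 4*(7/b) = 28/b)
P(-3, Z(8)) - 1*2424 = 28/8 - 1*2424 = 28*(1/8) - 2424 = 7/2 - 2424 = -4841/2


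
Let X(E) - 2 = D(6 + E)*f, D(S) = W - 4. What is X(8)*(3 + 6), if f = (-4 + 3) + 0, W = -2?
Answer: 72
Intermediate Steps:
D(S) = -6 (D(S) = -2 - 4 = -6)
f = -1 (f = -1 + 0 = -1)
X(E) = 8 (X(E) = 2 - 6*(-1) = 2 + 6 = 8)
X(8)*(3 + 6) = 8*(3 + 6) = 8*9 = 72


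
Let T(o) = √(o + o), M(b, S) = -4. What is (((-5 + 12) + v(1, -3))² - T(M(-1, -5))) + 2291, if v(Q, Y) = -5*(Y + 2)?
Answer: 2435 - 2*I*√2 ≈ 2435.0 - 2.8284*I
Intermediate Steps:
T(o) = √2*√o (T(o) = √(2*o) = √2*√o)
v(Q, Y) = -10 - 5*Y (v(Q, Y) = -5*(2 + Y) = -10 - 5*Y)
(((-5 + 12) + v(1, -3))² - T(M(-1, -5))) + 2291 = (((-5 + 12) + (-10 - 5*(-3)))² - √2*√(-4)) + 2291 = ((7 + (-10 + 15))² - √2*2*I) + 2291 = ((7 + 5)² - 2*I*√2) + 2291 = (12² - 2*I*√2) + 2291 = (144 - 2*I*√2) + 2291 = 2435 - 2*I*√2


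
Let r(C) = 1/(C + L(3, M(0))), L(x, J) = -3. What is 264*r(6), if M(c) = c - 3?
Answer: 88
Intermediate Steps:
M(c) = -3 + c
r(C) = 1/(-3 + C) (r(C) = 1/(C - 3) = 1/(-3 + C))
264*r(6) = 264/(-3 + 6) = 264/3 = 264*(⅓) = 88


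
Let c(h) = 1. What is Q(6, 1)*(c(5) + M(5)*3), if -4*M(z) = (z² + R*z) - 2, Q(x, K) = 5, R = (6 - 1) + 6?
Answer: -575/2 ≈ -287.50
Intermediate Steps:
R = 11 (R = 5 + 6 = 11)
M(z) = ½ - 11*z/4 - z²/4 (M(z) = -((z² + 11*z) - 2)/4 = -(-2 + z² + 11*z)/4 = ½ - 11*z/4 - z²/4)
Q(6, 1)*(c(5) + M(5)*3) = 5*(1 + (½ - 11/4*5 - ¼*5²)*3) = 5*(1 + (½ - 55/4 - ¼*25)*3) = 5*(1 + (½ - 55/4 - 25/4)*3) = 5*(1 - 39/2*3) = 5*(1 - 117/2) = 5*(-115/2) = -575/2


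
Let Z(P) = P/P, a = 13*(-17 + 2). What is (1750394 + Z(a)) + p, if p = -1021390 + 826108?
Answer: 1555113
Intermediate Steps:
a = -195 (a = 13*(-15) = -195)
p = -195282
Z(P) = 1
(1750394 + Z(a)) + p = (1750394 + 1) - 195282 = 1750395 - 195282 = 1555113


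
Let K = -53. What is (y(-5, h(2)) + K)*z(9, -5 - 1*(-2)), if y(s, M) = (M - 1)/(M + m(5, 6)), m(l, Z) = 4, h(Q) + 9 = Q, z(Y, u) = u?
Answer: 151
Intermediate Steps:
h(Q) = -9 + Q
y(s, M) = (-1 + M)/(4 + M) (y(s, M) = (M - 1)/(M + 4) = (-1 + M)/(4 + M))
(y(-5, h(2)) + K)*z(9, -5 - 1*(-2)) = ((-1 + (-9 + 2))/(4 + (-9 + 2)) - 53)*(-5 - 1*(-2)) = ((-1 - 7)/(4 - 7) - 53)*(-5 + 2) = (-8/(-3) - 53)*(-3) = (-1/3*(-8) - 53)*(-3) = (8/3 - 53)*(-3) = -151/3*(-3) = 151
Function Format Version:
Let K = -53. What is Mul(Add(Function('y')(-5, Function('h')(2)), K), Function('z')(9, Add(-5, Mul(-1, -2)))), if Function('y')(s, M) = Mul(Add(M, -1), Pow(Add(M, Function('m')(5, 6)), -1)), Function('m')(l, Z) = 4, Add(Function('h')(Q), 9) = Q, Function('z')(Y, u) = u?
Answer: 151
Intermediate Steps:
Function('h')(Q) = Add(-9, Q)
Function('y')(s, M) = Mul(Pow(Add(4, M), -1), Add(-1, M)) (Function('y')(s, M) = Mul(Add(M, -1), Pow(Add(M, 4), -1)) = Mul(Add(-1, M), Pow(Add(4, M), -1)) = Mul(Pow(Add(4, M), -1), Add(-1, M)))
Mul(Add(Function('y')(-5, Function('h')(2)), K), Function('z')(9, Add(-5, Mul(-1, -2)))) = Mul(Add(Mul(Pow(Add(4, Add(-9, 2)), -1), Add(-1, Add(-9, 2))), -53), Add(-5, Mul(-1, -2))) = Mul(Add(Mul(Pow(Add(4, -7), -1), Add(-1, -7)), -53), Add(-5, 2)) = Mul(Add(Mul(Pow(-3, -1), -8), -53), -3) = Mul(Add(Mul(Rational(-1, 3), -8), -53), -3) = Mul(Add(Rational(8, 3), -53), -3) = Mul(Rational(-151, 3), -3) = 151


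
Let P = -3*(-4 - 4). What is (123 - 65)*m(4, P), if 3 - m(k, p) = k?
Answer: -58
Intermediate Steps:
P = 24 (P = -3*(-8) = 24)
m(k, p) = 3 - k
(123 - 65)*m(4, P) = (123 - 65)*(3 - 1*4) = 58*(3 - 4) = 58*(-1) = -58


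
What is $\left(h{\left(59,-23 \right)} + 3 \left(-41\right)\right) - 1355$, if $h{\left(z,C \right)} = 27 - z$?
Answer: $-1510$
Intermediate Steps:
$\left(h{\left(59,-23 \right)} + 3 \left(-41\right)\right) - 1355 = \left(\left(27 - 59\right) + 3 \left(-41\right)\right) - 1355 = \left(\left(27 - 59\right) - 123\right) - 1355 = \left(-32 - 123\right) - 1355 = -155 - 1355 = -1510$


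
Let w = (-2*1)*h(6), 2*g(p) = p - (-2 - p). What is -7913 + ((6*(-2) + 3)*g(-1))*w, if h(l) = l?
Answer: -7913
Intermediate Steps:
g(p) = 1 + p (g(p) = (p - (-2 - p))/2 = (p + (2 + p))/2 = (2 + 2*p)/2 = 1 + p)
w = -12 (w = -2*1*6 = -2*6 = -12)
-7913 + ((6*(-2) + 3)*g(-1))*w = -7913 + ((6*(-2) + 3)*(1 - 1))*(-12) = -7913 + ((-12 + 3)*0)*(-12) = -7913 - 9*0*(-12) = -7913 + 0*(-12) = -7913 + 0 = -7913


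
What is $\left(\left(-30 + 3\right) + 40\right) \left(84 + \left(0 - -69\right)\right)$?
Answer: $1989$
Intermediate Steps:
$\left(\left(-30 + 3\right) + 40\right) \left(84 + \left(0 - -69\right)\right) = \left(-27 + 40\right) \left(84 + \left(0 + 69\right)\right) = 13 \left(84 + 69\right) = 13 \cdot 153 = 1989$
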